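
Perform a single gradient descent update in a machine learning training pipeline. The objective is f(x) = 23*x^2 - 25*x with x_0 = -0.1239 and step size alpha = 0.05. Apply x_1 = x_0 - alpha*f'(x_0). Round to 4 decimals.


We compute the gradient at x_0 and apply the update.
f'(x) = 46*x - 25
f'(-0.1239) = 46*-0.1239 - 25 = -30.6994
x_1 = -0.1239 - 0.05*-30.6994 = 1.4111


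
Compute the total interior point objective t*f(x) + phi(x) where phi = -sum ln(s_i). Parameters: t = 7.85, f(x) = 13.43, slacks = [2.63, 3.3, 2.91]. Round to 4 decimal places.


Step 1: Compute log-barrier.
ln values: [0.967, 1.1939, 1.0682]
phi = -(0.967 + 1.1939 + 1.0682) = -3.2291
Step 2: Compute augmented objective.
t*f(x) = 7.85*13.43 = 105.4255
Total = 105.4255 - 3.2291 = 102.1964


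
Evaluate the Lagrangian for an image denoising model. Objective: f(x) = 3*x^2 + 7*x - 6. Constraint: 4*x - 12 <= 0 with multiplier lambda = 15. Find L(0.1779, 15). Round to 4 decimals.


Step 1: Evaluate f(x).
f(0.1779) = 3*0.1779^2 + 7*0.1779 - 6 = -4.6598
Step 2: Evaluate g(x).
g(0.1779) = 4*0.1779 - 12 = -11.2884
Step 3: Compute Lagrangian.
L = -4.6598 + 15*-11.2884 = -173.9858


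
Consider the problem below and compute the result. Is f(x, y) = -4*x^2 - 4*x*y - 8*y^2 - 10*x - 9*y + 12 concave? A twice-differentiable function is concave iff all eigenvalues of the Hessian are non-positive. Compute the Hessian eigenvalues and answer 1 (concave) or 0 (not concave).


The Hessian of f(x,y) = -4*x^2 - 4*x*y - 8*y^2 - 10*x - 9*y + 12 is:
H = [[-8, -4], [-4, -16]]
Trace = -8 - 16 = -24
Determinant = -8*-16 - (-4)^2 = 112
Discriminant = (-24)^2 - 4*112 = 128.0
Eigenvalues: lambda_1 = -17.6569, lambda_2 = -6.3431
The function is concave.

1


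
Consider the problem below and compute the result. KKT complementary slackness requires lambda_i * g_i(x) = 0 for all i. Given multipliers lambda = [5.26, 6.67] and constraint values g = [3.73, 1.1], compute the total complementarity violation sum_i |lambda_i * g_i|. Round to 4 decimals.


KKT complementary slackness check:
lambda_1 * g_1 = 5.26 * 3.73 = 19.6198
lambda_2 * g_2 = 6.67 * 1.1 = 7.337
Total violation = 19.6198 + 7.337 = 26.9568


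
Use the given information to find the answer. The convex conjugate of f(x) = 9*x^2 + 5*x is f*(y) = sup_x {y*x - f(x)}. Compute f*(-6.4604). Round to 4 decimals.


f*(y) = sup_x {y*x - a*x^2 - b*x} = sup_x {(y-b)*x - a*x^2}
FOC: (y - b) - 2a*x = 0 => x* = (y - b)/(2a)
x* = (-6.4604 - 5)/(2*9) = -0.6367
f*(-6.4604) = (y-b)^2/(4a) = (-6.4604 - 5)^2/(4*9)
= 131.3408/36 = 3.6484


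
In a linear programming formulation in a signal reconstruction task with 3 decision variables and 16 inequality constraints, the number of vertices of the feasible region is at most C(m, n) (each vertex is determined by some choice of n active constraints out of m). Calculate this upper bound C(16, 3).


Each vertex corresponds to some choice of n active constraints out of m, so the number of vertices is at most C(m, n) = m! / (n!(m-n)!).
m = 16, n = 3
Numerator: 16 * 15 * 14
Denominator: 3! = 6
C(16, 3) = 560


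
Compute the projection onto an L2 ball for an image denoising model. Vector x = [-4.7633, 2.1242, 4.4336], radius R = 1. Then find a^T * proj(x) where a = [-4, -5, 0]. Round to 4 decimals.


Step 1: Compute ||x|| (intermediates to 6 decimals).
||x|| = sqrt((-4.7633)^2 + 2.1242^2 + 4.4336^2) = 6.845295
Step 2: Project.
Since ||x|| > R, scale = R/||x|| = 1/6.845295 = 0.146086, proj(x) = scale * x
proj(x) = [-0.695851, 0.310316, 0.647687]
Step 3: Dot product.
a^T * proj(x) = -4*(-0.695851) - 5*0.310316 + 0*0.647687 = 1.2318


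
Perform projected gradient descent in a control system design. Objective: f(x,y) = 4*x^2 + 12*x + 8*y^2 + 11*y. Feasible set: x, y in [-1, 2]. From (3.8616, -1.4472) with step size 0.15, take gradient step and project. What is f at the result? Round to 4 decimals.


Step 1: Compute gradient at (3.8616, -1.4472).
grad_x = 2*4*3.8616 + 12 = 42.8928
grad_y = 2*8*-1.4472 + 11 = -12.1552
Step 2: Gradient step.
x_raw = 3.8616 - 0.15*42.8928 = -2.5723
y_raw = -1.4472 - 0.15*-12.1552 = 0.3761
Step 3: Project onto [-1, 2].
x_proj = clip(-2.5723) = -1.0
y_proj = clip(0.3761) = 0.3761
Step 4: Evaluate f.
f(-1.0, 0.3761) = -2.7316


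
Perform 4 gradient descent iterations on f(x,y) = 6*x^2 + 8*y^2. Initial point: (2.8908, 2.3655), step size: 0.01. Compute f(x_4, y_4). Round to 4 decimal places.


Gradient descent on f(x,y) = 6*x^2 + 8*y^2.
Starting point: (2.8908, 2.3655), alpha = 0.01
Step 1: grad_x = 2*6*2.8908 = 34.6896, grad_y = 2*8*2.3655 = 37.848
  x_1 = 2.8908 - 0.01*34.6896 = 2.5439
  y_1 = 2.3655 - 0.01*37.848 = 1.987
Step 2: grad_x = 2*6*2.5439 = 30.5268, grad_y = 2*8*1.987 = 31.7923
  x_2 = 2.5439 - 0.01*30.5268 = 2.2386
  y_2 = 1.987 - 0.01*31.7923 = 1.6691
Step 3: grad_x = 2*6*2.2386 = 26.8636, grad_y = 2*8*1.6691 = 26.7055
  x_3 = 2.2386 - 0.01*26.8636 = 1.97
  y_3 = 1.6691 - 0.01*26.7055 = 1.402
Step 4: grad_x = 2*6*1.97 = 23.64, grad_y = 2*8*1.402 = 22.4327
  x_4 = 1.97 - 0.01*23.64 = 1.7336
  y_4 = 1.402 - 0.01*22.4327 = 1.1777
f(1.7336, 1.1777) = 6*1.7336^2 + 8*1.1777^2 = 29.1283


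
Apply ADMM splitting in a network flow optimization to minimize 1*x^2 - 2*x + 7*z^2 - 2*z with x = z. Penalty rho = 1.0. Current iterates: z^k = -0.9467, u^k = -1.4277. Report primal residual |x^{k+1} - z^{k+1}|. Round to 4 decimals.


ADMM iteration with rho = 1.0, z^k = -0.9467, u^k = -1.4277
Step 1: x-update.
Minimize 1*x^2 - 2*x + (1.0/2)*(x + 0.9467 - 1.4277)^2
FOC: (2*1 + 1.0)*x = 2 + 1.0*(-0.9467 + 1.4277)
x^{k+1} = 0.827
Step 2: z-update.
Minimize 7*z^2 - 2*z + (1.0/2)*(0.827 - z - 1.4277)^2
FOC: (2*7 + 1.0)*z = 2 + 1.0*(0.827 - 1.4277)
z^{k+1} = 0.0933
Step 3: u-update.
u^{k+1} = -1.4277 + 0.827 - 0.0933 = -0.694
Step 4: Primal residual = |0.827 - 0.0933| = 0.7337


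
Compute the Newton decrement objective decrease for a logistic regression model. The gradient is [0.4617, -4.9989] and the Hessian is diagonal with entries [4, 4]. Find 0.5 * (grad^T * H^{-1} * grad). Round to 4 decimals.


Step 1: H is diagonal, so H^(-1) * g = [0.1154, -1.2497].
Step 2: g^T H^(-1) g = sum_i g_i^2 / H_ii
  = (0.4617)^2/4 + (-4.9989)^2/4
  = 0.0533 + 6.2473 = 6.3005
Step 3: Objective decrease = 0.5 * g^T H^(-1) g = 3.1503


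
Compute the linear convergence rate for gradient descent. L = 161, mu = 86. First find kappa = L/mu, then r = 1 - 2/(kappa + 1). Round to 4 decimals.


Step 1: Compute the condition number.
kappa = L/mu = 161/86 = 1.8721
Step 2: Compute the convergence rate.
r = 1 - 2/(kappa + 1) = 1 - 2*mu/(L + mu) = (L - mu)/(L + mu) = 75/247 = 0.3036


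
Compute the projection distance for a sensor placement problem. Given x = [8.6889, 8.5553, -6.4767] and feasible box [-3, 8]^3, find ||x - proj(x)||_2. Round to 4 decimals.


Project each component onto [-3, 8].
clip(8.6889) = 8.0, clip(8.5553) = 8.0, clip(-6.4767) = -3.0
Projection = [8.0, 8.0, -3.0]
Squared diffs: [0.4746, 0.3084, 12.0874]
Distance = sqrt(12.8704) = 3.5875


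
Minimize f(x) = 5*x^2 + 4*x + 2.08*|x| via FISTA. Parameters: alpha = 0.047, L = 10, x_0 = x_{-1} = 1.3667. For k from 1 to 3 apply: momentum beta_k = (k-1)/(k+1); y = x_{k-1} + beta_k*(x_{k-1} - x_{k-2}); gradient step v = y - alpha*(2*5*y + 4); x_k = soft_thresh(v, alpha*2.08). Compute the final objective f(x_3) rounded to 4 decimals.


FISTA on f(x) = 5*x^2 + 4*x + 2.08*|x|
L = 10, alpha = 0.047
Iteration 1: beta = 0.0, y = 1.3667 + 0.0*(1.3667 - 1.3667) = 1.3667
  grad(y) = 17.667, v = y - alpha*grad = 0.5364
  prox(v) = soft_thresh(0.5364, 0.0978) = 0.4386
Iteration 2: beta = 0.3333, y = 0.4386 + 0.3333*(0.4386 - 1.3667) = 0.1292
  grad(y) = 5.2922, v = y - alpha*grad = -0.1195
  prox(v) = soft_thresh(-0.1195, 0.0978) = -0.0218
Iteration 3: beta = 0.5, y = -0.0218 + 0.5*(-0.0218 - 0.4386) = -0.2519
  grad(y) = 1.4808, v = y - alpha*grad = -0.3215
  prox(v) = soft_thresh(-0.3215, 0.0978) = -0.2238
f(x_3) = 5*(-0.2238)^2 + 4*(-0.2238) + 2.08*|-0.2238| = -0.1793


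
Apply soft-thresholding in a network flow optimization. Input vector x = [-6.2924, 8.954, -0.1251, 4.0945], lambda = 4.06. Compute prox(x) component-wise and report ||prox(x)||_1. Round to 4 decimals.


Soft-thresholding with lambda = 4.06:
prox(-6.2924) = sign(-6.2924)*max(|-6.2924| - 4.06, 0) = -2.2324
prox(8.954) = sign(8.954)*max(|8.954| - 4.06, 0) = 4.894
prox(-0.1251) = sign(-0.1251)*max(|-0.1251| - 4.06, 0) = 0.0
prox(4.0945) = sign(4.0945)*max(|4.0945| - 4.06, 0) = 0.0345
prox(x) = [-2.2324, 4.894, 0.0, 0.0345]
||prox(x)||_1 = 2.2324 + 4.894 + 0.0 + 0.0345 = 7.1609


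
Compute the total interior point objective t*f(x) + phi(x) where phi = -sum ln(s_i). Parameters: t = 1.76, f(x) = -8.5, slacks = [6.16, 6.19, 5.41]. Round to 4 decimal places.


Step 1: Compute log-barrier.
ln values: [1.8181, 1.8229, 1.6882]
phi = -(1.8181 + 1.8229 + 1.6882) = -5.3293
Step 2: Compute augmented objective.
t*f(x) = 1.76*-8.5 = -14.96
Total = -14.96 - 5.3293 = -20.2893


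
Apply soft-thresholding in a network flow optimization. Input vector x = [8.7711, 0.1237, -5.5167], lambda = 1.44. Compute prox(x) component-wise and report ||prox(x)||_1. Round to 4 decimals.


Soft-thresholding with lambda = 1.44:
prox(8.7711) = sign(8.7711)*max(|8.7711| - 1.44, 0) = 7.3311
prox(0.1237) = sign(0.1237)*max(|0.1237| - 1.44, 0) = 0.0
prox(-5.5167) = sign(-5.5167)*max(|-5.5167| - 1.44, 0) = -4.0767
prox(x) = [7.3311, 0.0, -4.0767]
||prox(x)||_1 = 7.3311 + 0.0 + 4.0767 = 11.4078


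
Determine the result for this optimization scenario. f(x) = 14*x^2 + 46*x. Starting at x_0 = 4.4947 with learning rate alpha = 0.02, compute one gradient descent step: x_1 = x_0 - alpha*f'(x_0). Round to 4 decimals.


We compute the gradient at x_0 and apply the update.
f'(x) = 28*x + 46
f'(4.4947) = 28*4.4947 + 46 = 171.8516
x_1 = 4.4947 - 0.02*171.8516 = 1.0577


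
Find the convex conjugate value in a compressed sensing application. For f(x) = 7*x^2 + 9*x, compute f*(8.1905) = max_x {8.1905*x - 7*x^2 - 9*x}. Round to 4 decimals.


f*(y) = sup_x {y*x - a*x^2 - b*x} = sup_x {(y-b)*x - a*x^2}
FOC: (y - b) - 2a*x = 0 => x* = (y - b)/(2a)
x* = (8.1905 - 9)/(2*7) = -0.0578
f*(8.1905) = (y-b)^2/(4a) = (8.1905 - 9)^2/(4*7)
= 0.6553/28 = 0.0234


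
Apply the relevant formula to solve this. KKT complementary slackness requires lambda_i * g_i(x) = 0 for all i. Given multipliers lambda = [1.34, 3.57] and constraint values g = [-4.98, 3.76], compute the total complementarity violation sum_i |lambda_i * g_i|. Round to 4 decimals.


KKT complementary slackness check:
lambda_1 * g_1 = 1.34 * -4.98 = -6.6732
lambda_2 * g_2 = 3.57 * 3.76 = 13.4232
Total violation = 6.6732 + 13.4232 = 20.0964


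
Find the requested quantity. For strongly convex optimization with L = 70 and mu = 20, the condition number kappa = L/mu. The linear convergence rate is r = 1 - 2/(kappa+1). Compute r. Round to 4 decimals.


Step 1: Compute the condition number.
kappa = L/mu = 70/20 = 3.5
Step 2: Compute the convergence rate.
r = 1 - 2/(kappa + 1) = 1 - 2*mu/(L + mu) = (L - mu)/(L + mu) = 50/90 = 0.5556


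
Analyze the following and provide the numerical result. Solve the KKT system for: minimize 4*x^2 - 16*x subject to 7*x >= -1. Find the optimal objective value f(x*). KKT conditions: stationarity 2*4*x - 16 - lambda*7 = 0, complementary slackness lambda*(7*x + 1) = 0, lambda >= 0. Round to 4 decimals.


Step 1: Try lambda = 0 (constraint inactive).
Stationarity: 2*4*x - 16 = 0
x* = 16/(2*4) = 2.0
Check constraint: 7*2.0 = 14.0 >= -1 -- satisfied.
Step 2: Compute optimal value.
f(x*) = 4*2.0^2 - 16*2.0 = -16.0


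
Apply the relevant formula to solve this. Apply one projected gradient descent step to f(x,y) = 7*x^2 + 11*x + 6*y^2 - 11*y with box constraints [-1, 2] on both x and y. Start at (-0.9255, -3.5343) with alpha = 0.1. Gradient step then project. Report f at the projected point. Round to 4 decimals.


Step 1: Compute gradient at (-0.9255, -3.5343).
grad_x = 2*7*-0.9255 + 11 = -1.957
grad_y = 2*6*-3.5343 - 11 = -53.4116
Step 2: Gradient step.
x_raw = -0.9255 - 0.1*-1.957 = -0.7298
y_raw = -3.5343 - 0.1*-53.4116 = 1.8069
Step 3: Project onto [-1, 2].
x_proj = clip(-0.7298) = -0.7298
y_proj = clip(1.8069) = 1.8069
Step 4: Evaluate f.
f(-0.7298, 1.8069) = -4.5865


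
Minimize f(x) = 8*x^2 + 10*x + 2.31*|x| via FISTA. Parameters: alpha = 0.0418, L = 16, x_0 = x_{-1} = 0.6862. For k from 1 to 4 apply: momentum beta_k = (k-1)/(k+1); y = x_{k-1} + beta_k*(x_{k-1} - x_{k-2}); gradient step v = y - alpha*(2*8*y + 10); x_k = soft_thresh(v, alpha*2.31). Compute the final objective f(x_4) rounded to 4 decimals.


FISTA on f(x) = 8*x^2 + 10*x + 2.31*|x|
L = 16, alpha = 0.0418
Iteration 1: beta = 0.0, y = 0.6862 + 0.0*(0.6862 - 0.6862) = 0.6862
  grad(y) = 20.9792, v = y - alpha*grad = -0.1907
  prox(v) = soft_thresh(-0.1907, 0.0966) = -0.0942
Iteration 2: beta = 0.3333, y = -0.0942 + 0.3333*(-0.0942 - 0.6862) = -0.3543
  grad(y) = 4.3313, v = y - alpha*grad = -0.5353
  prox(v) = soft_thresh(-0.5353, 0.0966) = -0.4388
Iteration 3: beta = 0.5, y = -0.4388 + 0.5*(-0.4388 + 0.0942) = -0.6111
  grad(y) = 0.2225, v = y - alpha*grad = -0.6204
  prox(v) = soft_thresh(-0.6204, 0.0966) = -0.5238
Iteration 4: beta = 0.6, y = -0.5238 + 0.6*(-0.5238 + 0.4388) = -0.5749
  grad(y) = 0.8021, v = y - alpha*grad = -0.6084
  prox(v) = soft_thresh(-0.6084, 0.0966) = -0.5118
f(x_4) = 8*(-0.5118)^2 + 10*(-0.5118) + 2.31*|-0.5118| = -1.8402


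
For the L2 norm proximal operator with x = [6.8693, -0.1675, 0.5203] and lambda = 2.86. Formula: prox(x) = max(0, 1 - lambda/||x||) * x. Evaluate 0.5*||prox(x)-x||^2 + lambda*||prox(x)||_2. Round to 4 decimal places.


Step 1: Compute ||x||.
||x|| = 6.891
Step 2: Compute scaling factor.
scale = max(0, 1 - 2.86/6.891) = 0.585
Step 3: prox(x) = [4.0183, -0.098, 0.3044]
||prox(x)|| = 4.031
Step 4: Proximal objective.
0.5*||prox-x||^2 = 4.0898
lambda*||prox|| = 11.5287
Total = 15.6185


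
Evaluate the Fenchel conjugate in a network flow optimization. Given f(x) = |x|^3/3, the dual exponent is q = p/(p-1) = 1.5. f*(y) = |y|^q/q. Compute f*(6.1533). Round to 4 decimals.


The conjugate exponent q satisfies 1/p + 1/q = 1.
p = 3, so q = 3/(3 - 1) = 1.5
|y|^q = 6.1533^1.5 = 15.2638
f*(6.1533) = 15.2638 / 1.5 = 10.1759


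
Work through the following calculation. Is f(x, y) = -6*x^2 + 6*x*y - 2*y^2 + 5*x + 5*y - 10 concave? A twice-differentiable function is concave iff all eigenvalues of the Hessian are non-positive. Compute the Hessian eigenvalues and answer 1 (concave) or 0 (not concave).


The Hessian of f(x,y) = -6*x^2 + 6*x*y - 2*y^2 + 5*x + 5*y - 10 is:
H = [[-12, 6], [6, -4]]
Trace = -12 - 4 = -16
Determinant = -12*-4 - (6)^2 = 12
Discriminant = (-16)^2 - 4*12 = 208.0
Eigenvalues: lambda_1 = -15.2111, lambda_2 = -0.7889
The function is concave.

1


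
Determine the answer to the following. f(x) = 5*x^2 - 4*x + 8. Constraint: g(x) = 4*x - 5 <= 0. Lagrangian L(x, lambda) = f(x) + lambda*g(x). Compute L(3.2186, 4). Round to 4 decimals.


Step 1: Evaluate f(x).
f(3.2186) = 5*3.2186^2 - 4*3.2186 + 8 = 46.9225
Step 2: Evaluate g(x).
g(3.2186) = 4*3.2186 - 5 = 7.8744
Step 3: Compute Lagrangian.
L = 46.9225 + 4*7.8744 = 78.4201


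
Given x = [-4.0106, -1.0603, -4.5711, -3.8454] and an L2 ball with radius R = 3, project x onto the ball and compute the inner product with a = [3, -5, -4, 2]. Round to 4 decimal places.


Step 1: Compute ||x|| (intermediates to 6 decimals).
||x|| = sqrt((-4.0106)^2 + (-1.0603)^2 + (-4.5711)^2 + (-3.8454)^2) = 7.272634
Step 2: Project.
Since ||x|| > R, scale = R/||x|| = 3/7.272634 = 0.412505, proj(x) = scale * x
proj(x) = [-1.654393, -0.437379, -1.885602, -1.586247]
Step 3: Dot product.
a^T * proj(x) = 3*(-1.654393) - 5*(-0.437379) - 4*(-1.885602) + 2*(-1.586247) = 1.5936


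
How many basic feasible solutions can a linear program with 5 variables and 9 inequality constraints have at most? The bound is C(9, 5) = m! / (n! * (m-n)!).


Each vertex corresponds to some choice of n active constraints out of m, so the number of vertices is at most C(m, n) = m! / (n!(m-n)!).
m = 9, n = 5
Numerator: 9 * 8 * 7 * 6 * 5
Denominator: 5! = 120
C(9, 5) = 126


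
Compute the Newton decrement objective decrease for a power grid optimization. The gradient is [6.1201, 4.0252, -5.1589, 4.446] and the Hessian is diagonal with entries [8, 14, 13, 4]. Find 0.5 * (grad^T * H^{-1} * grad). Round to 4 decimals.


Step 1: H is diagonal, so H^(-1) * g = [0.765, 0.2875, -0.3968, 1.1115].
Step 2: g^T H^(-1) g = sum_i g_i^2 / H_ii
  = (6.1201)^2/8 + (4.0252)^2/14 + (-5.1589)^2/13 + (4.446)^2/4
  = 4.682 + 1.1573 + 2.0472 + 4.9417 = 12.8282
Step 3: Objective decrease = 0.5 * g^T H^(-1) g = 6.4141


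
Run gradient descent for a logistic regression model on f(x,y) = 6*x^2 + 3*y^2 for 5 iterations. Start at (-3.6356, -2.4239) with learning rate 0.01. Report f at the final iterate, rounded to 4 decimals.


Gradient descent on f(x,y) = 6*x^2 + 3*y^2.
Starting point: (-3.6356, -2.4239), alpha = 0.01
Step 1: grad_x = 2*6*-3.6356 = -43.6272, grad_y = 2*3*-2.4239 = -14.5434
  x_1 = -3.6356 - 0.01*-43.6272 = -3.1993
  y_1 = -2.4239 - 0.01*-14.5434 = -2.2785
Step 2: grad_x = 2*6*-3.1993 = -38.3919, grad_y = 2*3*-2.2785 = -13.6708
  x_2 = -3.1993 - 0.01*-38.3919 = -2.8154
  y_2 = -2.2785 - 0.01*-13.6708 = -2.1418
Step 3: grad_x = 2*6*-2.8154 = -33.7849, grad_y = 2*3*-2.1418 = -12.8505
  x_3 = -2.8154 - 0.01*-33.7849 = -2.4776
  y_3 = -2.1418 - 0.01*-12.8505 = -2.0133
Step 4: grad_x = 2*6*-2.4776 = -29.7307, grad_y = 2*3*-2.0133 = -12.0795
  x_4 = -2.4776 - 0.01*-29.7307 = -2.1803
  y_4 = -2.0133 - 0.01*-12.0795 = -1.8925
Step 5: grad_x = 2*6*-2.1803 = -26.163, grad_y = 2*3*-1.8925 = -11.3547
  x_5 = -2.1803 - 0.01*-26.163 = -1.9186
  y_5 = -1.8925 - 0.01*-11.3547 = -1.7789
f(-1.9186, -1.7789) = 6*(-1.9186)^2 + 3*(-1.7789)^2 = 31.5802


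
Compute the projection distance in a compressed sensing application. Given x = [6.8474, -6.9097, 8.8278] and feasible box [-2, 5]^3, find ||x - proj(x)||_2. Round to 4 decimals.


Project each component onto [-2, 5].
clip(6.8474) = 5.0, clip(-6.9097) = -2.0, clip(8.8278) = 5.0
Projection = [5.0, -2.0, 5.0]
Squared diffs: [3.4129, 24.1052, 14.6521]
Distance = sqrt(42.1702) = 6.4939


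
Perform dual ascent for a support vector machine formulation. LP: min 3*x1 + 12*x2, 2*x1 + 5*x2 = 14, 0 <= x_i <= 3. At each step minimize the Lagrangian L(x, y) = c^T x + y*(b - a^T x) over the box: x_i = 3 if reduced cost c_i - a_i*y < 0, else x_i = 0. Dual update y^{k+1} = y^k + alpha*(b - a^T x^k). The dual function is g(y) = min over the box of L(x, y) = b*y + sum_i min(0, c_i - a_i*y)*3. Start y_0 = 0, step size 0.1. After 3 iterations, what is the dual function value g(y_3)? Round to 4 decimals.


Dual ascent for LP: min 3*x1 + 12*x2, 2*x1 + 5*x2 = 14, 0 <= x_i <= 3
Step 1: y^k = 0.0, reduced costs: (3.0, 12.0)
  x^k = (0.0, 0.0), subgradient = b - a^T x = 14.0
  y^{k+1} = 0.0 + 0.1*14.0 = 1.4
Step 2: y^k = 1.4, reduced costs: (0.2, 5.0)
  x^k = (0.0, 0.0), subgradient = b - a^T x = 14.0
  y^{k+1} = 1.4 + 0.1*14.0 = 2.8
Step 3: y^k = 2.8, reduced costs: (-2.6, -2.0)
  x^k = (3.0, 3.0), subgradient = b - a^T x = -7.0
  y^{k+1} = 2.8 + 0.1*-7.0 = 2.1
Dual objective at y_3 = 2.1: reduced costs (-1.2, 1.5), box minimizer x = (3.0, 0.0)
g(y_3) = b*y + (c1 - a1*y)*x1 + (c2 - a2*y)*x2 = 14*2.1 + (-1.2)*3.0 + 1.5*0.0 = 29.4 - 3.6 + 0.0 = 25.8


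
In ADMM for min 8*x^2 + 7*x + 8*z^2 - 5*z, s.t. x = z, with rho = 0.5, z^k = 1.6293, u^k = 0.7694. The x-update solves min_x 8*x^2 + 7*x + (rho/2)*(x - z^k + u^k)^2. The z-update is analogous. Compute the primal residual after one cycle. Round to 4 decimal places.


ADMM iteration with rho = 0.5, z^k = 1.6293, u^k = 0.7694
Step 1: x-update.
Minimize 8*x^2 + 7*x + (0.5/2)*(x - 1.6293 + 0.7694)^2
FOC: (2*8 + 0.5)*x = -7 + 0.5*(1.6293 - 0.7694)
x^{k+1} = -0.3982
Step 2: z-update.
Minimize 8*z^2 - 5*z + (0.5/2)*(-0.3982 - z + 0.7694)^2
FOC: (2*8 + 0.5)*z = 5 + 0.5*(-0.3982 + 0.7694)
z^{k+1} = 0.3143
Step 3: u-update.
u^{k+1} = 0.7694 - 0.3982 - 0.3143 = 0.0569
Step 4: Primal residual = |-0.3982 - 0.3143| = 0.7125


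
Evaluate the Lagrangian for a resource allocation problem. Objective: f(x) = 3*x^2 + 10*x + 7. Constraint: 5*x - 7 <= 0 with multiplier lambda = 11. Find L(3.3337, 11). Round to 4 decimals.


Step 1: Evaluate f(x).
f(3.3337) = 3*3.3337^2 + 10*3.3337 + 7 = 73.6777
Step 2: Evaluate g(x).
g(3.3337) = 5*3.3337 - 7 = 9.6685
Step 3: Compute Lagrangian.
L = 73.6777 + 11*9.6685 = 180.0312


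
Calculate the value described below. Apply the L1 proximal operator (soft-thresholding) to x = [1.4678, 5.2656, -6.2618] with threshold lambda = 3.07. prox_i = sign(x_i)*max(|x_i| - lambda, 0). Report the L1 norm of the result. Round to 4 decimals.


Soft-thresholding with lambda = 3.07:
prox(1.4678) = sign(1.4678)*max(|1.4678| - 3.07, 0) = 0.0
prox(5.2656) = sign(5.2656)*max(|5.2656| - 3.07, 0) = 2.1956
prox(-6.2618) = sign(-6.2618)*max(|-6.2618| - 3.07, 0) = -3.1918
prox(x) = [0.0, 2.1956, -3.1918]
||prox(x)||_1 = 0.0 + 2.1956 + 3.1918 = 5.3874


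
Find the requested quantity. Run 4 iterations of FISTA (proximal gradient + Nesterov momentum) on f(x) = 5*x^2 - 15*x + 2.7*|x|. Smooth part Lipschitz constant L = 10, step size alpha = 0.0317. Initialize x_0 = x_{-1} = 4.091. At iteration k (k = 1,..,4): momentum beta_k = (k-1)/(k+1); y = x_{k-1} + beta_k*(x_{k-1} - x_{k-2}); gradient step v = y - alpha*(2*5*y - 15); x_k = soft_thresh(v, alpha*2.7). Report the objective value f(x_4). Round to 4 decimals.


FISTA on f(x) = 5*x^2 - 15*x + 2.7*|x|
L = 10, alpha = 0.0317
Iteration 1: beta = 0.0, y = 4.091 + 0.0*(4.091 - 4.091) = 4.091
  grad(y) = 25.91, v = y - alpha*grad = 3.2697
  prox(v) = soft_thresh(3.2697, 0.0856) = 3.1841
Iteration 2: beta = 0.3333, y = 3.1841 + 0.3333*(3.1841 - 4.091) = 2.8818
  grad(y) = 13.8175, v = y - alpha*grad = 2.4437
  prox(v) = soft_thresh(2.4437, 0.0856) = 2.3581
Iteration 3: beta = 0.5, y = 2.3581 + 0.5*(2.3581 - 3.1841) = 1.9452
  grad(y) = 4.4519, v = y - alpha*grad = 1.8041
  prox(v) = soft_thresh(1.8041, 0.0856) = 1.7185
Iteration 4: beta = 0.6, y = 1.7185 + 0.6*(1.7185 - 2.3581) = 1.3347
  grad(y) = -1.6533, v = y - alpha*grad = 1.3871
  prox(v) = soft_thresh(1.3871, 0.0856) = 1.3015
f(x_4) = 5*1.3015^2 - 15*1.3015 + 2.7*|1.3015| = -7.5389


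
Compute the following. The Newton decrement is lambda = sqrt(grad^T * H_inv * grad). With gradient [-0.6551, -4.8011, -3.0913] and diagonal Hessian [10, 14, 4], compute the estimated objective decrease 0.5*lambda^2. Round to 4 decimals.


Step 1: H is diagonal, so H^(-1) * g = [-0.0655, -0.3429, -0.7728].
Step 2: g^T H^(-1) g = sum_i g_i^2 / H_ii
  = (-0.6551)^2/10 + (-4.8011)^2/14 + (-3.0913)^2/4
  = 0.0429 + 1.6465 + 2.389 = 4.0784
Step 3: Objective decrease = 0.5 * g^T H^(-1) g = 2.0392


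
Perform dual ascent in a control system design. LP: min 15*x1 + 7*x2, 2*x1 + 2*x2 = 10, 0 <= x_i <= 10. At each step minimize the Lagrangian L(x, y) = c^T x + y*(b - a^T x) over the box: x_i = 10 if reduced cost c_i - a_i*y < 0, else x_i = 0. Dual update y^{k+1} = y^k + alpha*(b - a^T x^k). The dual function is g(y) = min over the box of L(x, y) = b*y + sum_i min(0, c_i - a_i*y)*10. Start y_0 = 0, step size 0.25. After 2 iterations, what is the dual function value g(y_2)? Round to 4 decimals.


Dual ascent for LP: min 15*x1 + 7*x2, 2*x1 + 2*x2 = 10, 0 <= x_i <= 10
Step 1: y^k = 0.0, reduced costs: (15.0, 7.0)
  x^k = (0.0, 0.0), subgradient = b - a^T x = 10.0
  y^{k+1} = 0.0 + 0.25*10.0 = 2.5
Step 2: y^k = 2.5, reduced costs: (10.0, 2.0)
  x^k = (0.0, 0.0), subgradient = b - a^T x = 10.0
  y^{k+1} = 2.5 + 0.25*10.0 = 5.0
Dual objective at y_2 = 5.0: reduced costs (5.0, -3.0), box minimizer x = (0.0, 10.0)
g(y_2) = b*y + (c1 - a1*y)*x1 + (c2 - a2*y)*x2 = 10*5.0 + 5.0*0.0 + (-3.0)*10.0 = 50.0 + 0.0 - 30.0 = 20.0


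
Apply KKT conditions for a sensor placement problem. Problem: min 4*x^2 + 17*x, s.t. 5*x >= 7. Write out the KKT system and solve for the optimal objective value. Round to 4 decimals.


Step 1: Try lambda = 0 (constraint inactive).
x_unc = -17/(2*4) = -2.125
Check: 5*-2.125 = -10.625 < 7 -- violated!
Step 2: Constraint must be active: 5*x = 7
x* = 7/5 = 1.4
lambda = (2*4*1.4 + 17)/5 = 5.64
Step 3: Compute optimal value.
f(x*) = 4*1.4^2 + 17*1.4 = 31.64


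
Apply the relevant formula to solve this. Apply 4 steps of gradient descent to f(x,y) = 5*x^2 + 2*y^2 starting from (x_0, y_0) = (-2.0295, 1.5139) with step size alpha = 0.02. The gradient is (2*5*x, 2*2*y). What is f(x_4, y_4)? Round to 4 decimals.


Gradient descent on f(x,y) = 5*x^2 + 2*y^2.
Starting point: (-2.0295, 1.5139), alpha = 0.02
Step 1: grad_x = 2*5*-2.0295 = -20.295, grad_y = 2*2*1.5139 = 6.0556
  x_1 = -2.0295 - 0.02*-20.295 = -1.6236
  y_1 = 1.5139 - 0.02*6.0556 = 1.3928
Step 2: grad_x = 2*5*-1.6236 = -16.236, grad_y = 2*2*1.3928 = 5.5712
  x_2 = -1.6236 - 0.02*-16.236 = -1.2989
  y_2 = 1.3928 - 0.02*5.5712 = 1.2814
Step 3: grad_x = 2*5*-1.2989 = -12.9888, grad_y = 2*2*1.2814 = 5.1255
  x_3 = -1.2989 - 0.02*-12.9888 = -1.0391
  y_3 = 1.2814 - 0.02*5.1255 = 1.1789
Step 4: grad_x = 2*5*-1.0391 = -10.391, grad_y = 2*2*1.1789 = 4.7154
  x_4 = -1.0391 - 0.02*-10.391 = -0.8313
  y_4 = 1.1789 - 0.02*4.7154 = 1.0845
f(-0.8313, 1.0845) = 5*(-0.8313)^2 + 2*1.0845^2 = 5.8076


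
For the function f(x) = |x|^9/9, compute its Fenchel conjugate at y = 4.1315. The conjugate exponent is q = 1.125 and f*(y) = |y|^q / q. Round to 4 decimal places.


The conjugate exponent q satisfies 1/p + 1/q = 1.
p = 9, so q = 9/(9 - 1) = 1.125
|y|^q = 4.1315^1.125 = 4.9331
f*(4.1315) = 4.9331 / 1.125 = 4.385


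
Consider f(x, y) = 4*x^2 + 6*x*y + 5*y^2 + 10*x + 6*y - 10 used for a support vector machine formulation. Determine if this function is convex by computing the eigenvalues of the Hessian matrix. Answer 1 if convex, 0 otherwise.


The Hessian of f(x,y) = 4*x^2 + 6*x*y + 5*y^2 + 10*x + 6*y - 10 is:
H = [[8, 6], [6, 10]]
Trace = 8 + 10 = 18
Determinant = 8*10 - (6)^2 = 44
Discriminant = (18)^2 - 4*44 = 148.0
Eigenvalues: lambda_1 = 2.9172, lambda_2 = 15.0828
The function is convex.

1


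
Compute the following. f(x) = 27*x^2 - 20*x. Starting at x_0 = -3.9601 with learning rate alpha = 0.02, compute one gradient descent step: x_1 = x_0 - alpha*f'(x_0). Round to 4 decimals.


We compute the gradient at x_0 and apply the update.
f'(x) = 54*x - 20
f'(-3.9601) = 54*-3.9601 - 20 = -233.8454
x_1 = -3.9601 - 0.02*-233.8454 = 0.7168


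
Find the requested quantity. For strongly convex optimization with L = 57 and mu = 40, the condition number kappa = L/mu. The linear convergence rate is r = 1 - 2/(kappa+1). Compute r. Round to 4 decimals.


Step 1: Compute the condition number.
kappa = L/mu = 57/40 = 1.425
Step 2: Compute the convergence rate.
r = 1 - 2/(kappa + 1) = 1 - 2*mu/(L + mu) = (L - mu)/(L + mu) = 17/97 = 0.1753


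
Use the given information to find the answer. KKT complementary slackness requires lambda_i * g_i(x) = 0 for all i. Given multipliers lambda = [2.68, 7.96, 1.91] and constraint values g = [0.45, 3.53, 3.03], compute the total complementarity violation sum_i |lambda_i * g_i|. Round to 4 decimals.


KKT complementary slackness check:
lambda_1 * g_1 = 2.68 * 0.45 = 1.206
lambda_2 * g_2 = 7.96 * 3.53 = 28.0988
lambda_3 * g_3 = 1.91 * 3.03 = 5.7873
Total violation = 1.206 + 28.0988 + 5.7873 = 35.0921


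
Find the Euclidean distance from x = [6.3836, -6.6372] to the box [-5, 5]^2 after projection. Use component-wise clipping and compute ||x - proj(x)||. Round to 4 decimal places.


Project each component onto [-5, 5].
clip(6.3836) = 5.0, clip(-6.6372) = -5.0
Projection = [5.0, -5.0]
Squared diffs: [1.9143, 2.6804]
Distance = sqrt(4.5947) = 2.1435


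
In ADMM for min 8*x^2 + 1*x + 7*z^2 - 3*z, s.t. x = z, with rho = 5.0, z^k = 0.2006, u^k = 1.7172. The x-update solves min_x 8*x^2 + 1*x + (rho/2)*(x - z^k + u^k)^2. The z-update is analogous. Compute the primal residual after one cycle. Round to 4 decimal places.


ADMM iteration with rho = 5.0, z^k = 0.2006, u^k = 1.7172
Step 1: x-update.
Minimize 8*x^2 + 1*x + (5.0/2)*(x - 0.2006 + 1.7172)^2
FOC: (2*8 + 5.0)*x = -1 + 5.0*(0.2006 - 1.7172)
x^{k+1} = -0.4087
Step 2: z-update.
Minimize 7*z^2 - 3*z + (5.0/2)*(-0.4087 - z + 1.7172)^2
FOC: (2*7 + 5.0)*z = 3 + 5.0*(-0.4087 + 1.7172)
z^{k+1} = 0.5022
Step 3: u-update.
u^{k+1} = 1.7172 - 0.4087 - 0.5022 = 0.8063
Step 4: Primal residual = |-0.4087 - 0.5022| = 0.9109


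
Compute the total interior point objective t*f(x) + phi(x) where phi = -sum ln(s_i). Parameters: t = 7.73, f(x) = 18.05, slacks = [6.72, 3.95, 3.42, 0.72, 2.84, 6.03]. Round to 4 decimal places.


Step 1: Compute log-barrier.
ln values: [1.9051, 1.3737, 1.2296, -0.3285, 1.0438, 1.7967]
phi = -(1.9051 + 1.3737 + 1.2296 - 0.3285 + 1.0438 + 1.7967) = -7.0205
Step 2: Compute augmented objective.
t*f(x) = 7.73*18.05 = 139.5265
Total = 139.5265 - 7.0205 = 132.506


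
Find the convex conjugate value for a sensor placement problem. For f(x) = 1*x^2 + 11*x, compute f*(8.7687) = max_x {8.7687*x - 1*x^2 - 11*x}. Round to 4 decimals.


f*(y) = sup_x {y*x - a*x^2 - b*x} = sup_x {(y-b)*x - a*x^2}
FOC: (y - b) - 2a*x = 0 => x* = (y - b)/(2a)
x* = (8.7687 - 11)/(2*1) = -1.1157
f*(8.7687) = (y-b)^2/(4a) = (8.7687 - 11)^2/(4*1)
= 4.9787/4 = 1.2447


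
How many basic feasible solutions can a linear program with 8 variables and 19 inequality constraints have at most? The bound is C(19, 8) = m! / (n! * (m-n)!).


Each vertex corresponds to some choice of n active constraints out of m, so the number of vertices is at most C(m, n) = m! / (n!(m-n)!).
m = 19, n = 8
Numerator: 19 * 18 * 17 * 16 * 15 * 14 * 13 * 12
Denominator: 8! = 40320
C(19, 8) = 75582


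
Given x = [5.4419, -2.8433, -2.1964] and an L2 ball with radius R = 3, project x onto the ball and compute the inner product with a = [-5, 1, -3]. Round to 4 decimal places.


Step 1: Compute ||x|| (intermediates to 6 decimals).
||x|| = sqrt(5.4419^2 + (-2.8433)^2 + (-2.1964)^2) = 6.520951
Step 2: Project.
Since ||x|| > R, scale = R/||x|| = 3/6.520951 = 0.460056, proj(x) = scale * x
proj(x) = [2.503579, -1.308077, -1.010467]
Step 3: Dot product.
a^T * proj(x) = -5*2.503579 + 1*(-1.308077) - 3*(-1.010467) = -10.7946


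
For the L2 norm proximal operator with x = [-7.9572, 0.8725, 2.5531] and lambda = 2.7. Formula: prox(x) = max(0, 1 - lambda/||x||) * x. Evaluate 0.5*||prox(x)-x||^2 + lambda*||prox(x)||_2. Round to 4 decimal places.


Step 1: Compute ||x||.
||x|| = 8.4022
Step 2: Compute scaling factor.
scale = max(0, 1 - 2.7/8.4022) = 0.6787
Step 3: prox(x) = [-5.4002, 0.5921, 1.7327]
||prox(x)|| = 5.7022
Step 4: Proximal objective.
0.5*||prox-x||^2 = 3.645
lambda*||prox|| = 15.3959
Total = 19.0409


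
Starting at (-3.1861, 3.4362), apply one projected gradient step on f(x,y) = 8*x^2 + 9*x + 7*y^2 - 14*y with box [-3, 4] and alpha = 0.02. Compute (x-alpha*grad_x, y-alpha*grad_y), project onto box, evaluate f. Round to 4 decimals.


Step 1: Compute gradient at (-3.1861, 3.4362).
grad_x = 2*8*-3.1861 + 9 = -41.9776
grad_y = 2*7*3.4362 - 14 = 34.1068
Step 2: Gradient step.
x_raw = -3.1861 - 0.02*-41.9776 = -2.3465
y_raw = 3.4362 - 0.02*34.1068 = 2.7541
Step 3: Project onto [-3, 4].
x_proj = clip(-2.3465) = -2.3465
y_proj = clip(2.7541) = 2.7541
Step 4: Evaluate f.
f(-2.3465, 2.7541) = 37.4686


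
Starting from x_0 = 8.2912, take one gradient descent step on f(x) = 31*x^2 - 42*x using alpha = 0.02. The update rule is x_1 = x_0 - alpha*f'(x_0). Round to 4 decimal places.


We compute the gradient at x_0 and apply the update.
f'(x) = 62*x - 42
f'(8.2912) = 62*8.2912 - 42 = 472.0544
x_1 = 8.2912 - 0.02*472.0544 = -1.1499


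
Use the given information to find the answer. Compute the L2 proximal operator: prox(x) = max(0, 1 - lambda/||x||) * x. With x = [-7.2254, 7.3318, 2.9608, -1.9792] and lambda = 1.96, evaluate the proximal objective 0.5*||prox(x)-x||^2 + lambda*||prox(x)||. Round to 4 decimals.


Step 1: Compute ||x||.
||x|| = 10.8924
Step 2: Compute scaling factor.
scale = max(0, 1 - 1.96/10.8924) = 0.8201
Step 3: prox(x) = [-5.9253, 6.0125, 2.428, -1.6231]
||prox(x)|| = 8.9324
Step 4: Proximal objective.
0.5*||prox-x||^2 = 1.9208
lambda*||prox|| = 17.5075
Total = 19.4284


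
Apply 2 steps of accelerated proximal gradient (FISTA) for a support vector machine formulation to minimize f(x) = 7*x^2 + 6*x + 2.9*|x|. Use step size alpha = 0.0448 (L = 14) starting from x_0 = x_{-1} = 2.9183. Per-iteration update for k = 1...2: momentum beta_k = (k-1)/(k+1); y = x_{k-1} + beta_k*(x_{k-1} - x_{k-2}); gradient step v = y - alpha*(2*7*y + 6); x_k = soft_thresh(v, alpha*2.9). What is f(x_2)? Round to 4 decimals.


FISTA on f(x) = 7*x^2 + 6*x + 2.9*|x|
L = 14, alpha = 0.0448
Iteration 1: beta = 0.0, y = 2.9183 + 0.0*(2.9183 - 2.9183) = 2.9183
  grad(y) = 46.8562, v = y - alpha*grad = 0.8191
  prox(v) = soft_thresh(0.8191, 0.1299) = 0.6892
Iteration 2: beta = 0.3333, y = 0.6892 + 0.3333*(0.6892 - 2.9183) = -0.0538
  grad(y) = 5.2467, v = y - alpha*grad = -0.2889
  prox(v) = soft_thresh(-0.2889, 0.1299) = -0.1589
f(x_2) = 7*(-0.1589)^2 + 6*(-0.1589) + 2.9*|-0.1589| = -0.3159


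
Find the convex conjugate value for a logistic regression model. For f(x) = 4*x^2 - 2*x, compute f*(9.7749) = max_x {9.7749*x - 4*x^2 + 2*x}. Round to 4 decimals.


f*(y) = sup_x {y*x - a*x^2 - b*x} = sup_x {(y-b)*x - a*x^2}
FOC: (y - b) - 2a*x = 0 => x* = (y - b)/(2a)
x* = (9.7749 + 2)/(2*4) = 1.4719
f*(9.7749) = (y-b)^2/(4a) = (9.7749 + 2)^2/(4*4)
= 138.6483/16 = 8.6655


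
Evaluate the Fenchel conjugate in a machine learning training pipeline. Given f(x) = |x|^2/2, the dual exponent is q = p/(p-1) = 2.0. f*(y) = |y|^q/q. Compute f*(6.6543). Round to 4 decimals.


The conjugate exponent q satisfies 1/p + 1/q = 1.
p = 2, so q = 2/(2 - 1) = 2.0
|y|^q = 6.6543^2.0 = 44.2797
f*(6.6543) = 44.2797 / 2.0 = 22.1399


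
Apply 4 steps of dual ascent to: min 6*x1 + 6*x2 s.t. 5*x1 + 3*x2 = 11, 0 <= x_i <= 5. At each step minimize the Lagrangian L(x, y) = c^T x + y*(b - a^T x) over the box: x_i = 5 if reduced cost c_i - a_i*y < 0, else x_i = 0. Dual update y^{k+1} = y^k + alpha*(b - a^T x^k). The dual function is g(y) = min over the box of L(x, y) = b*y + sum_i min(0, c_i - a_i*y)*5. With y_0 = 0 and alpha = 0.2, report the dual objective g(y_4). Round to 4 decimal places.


Dual ascent for LP: min 6*x1 + 6*x2, 5*x1 + 3*x2 = 11, 0 <= x_i <= 5
Step 1: y^k = 0.0, reduced costs: (6.0, 6.0)
  x^k = (0.0, 0.0), subgradient = b - a^T x = 11.0
  y^{k+1} = 0.0 + 0.2*11.0 = 2.2
Step 2: y^k = 2.2, reduced costs: (-5.0, -0.6)
  x^k = (5.0, 5.0), subgradient = b - a^T x = -29.0
  y^{k+1} = 2.2 + 0.2*-29.0 = -3.6
Step 3: y^k = -3.6, reduced costs: (24.0, 16.8)
  x^k = (0.0, 0.0), subgradient = b - a^T x = 11.0
  y^{k+1} = -3.6 + 0.2*11.0 = -1.4
Step 4: y^k = -1.4, reduced costs: (13.0, 10.2)
  x^k = (0.0, 0.0), subgradient = b - a^T x = 11.0
  y^{k+1} = -1.4 + 0.2*11.0 = 0.8
Dual objective at y_4 = 0.8: reduced costs (2.0, 3.6), box minimizer x = (0.0, 0.0)
g(y_4) = b*y + (c1 - a1*y)*x1 + (c2 - a2*y)*x2 = 11*0.8 + 2.0*0.0 + 3.6*0.0 = 8.8 + 0.0 + 0.0 = 8.8


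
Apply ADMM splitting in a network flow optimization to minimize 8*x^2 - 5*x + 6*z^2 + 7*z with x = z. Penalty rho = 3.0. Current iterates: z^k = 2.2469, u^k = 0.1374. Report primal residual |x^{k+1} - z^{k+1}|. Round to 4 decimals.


ADMM iteration with rho = 3.0, z^k = 2.2469, u^k = 0.1374
Step 1: x-update.
Minimize 8*x^2 - 5*x + (3.0/2)*(x - 2.2469 + 0.1374)^2
FOC: (2*8 + 3.0)*x = 5 + 3.0*(2.2469 - 0.1374)
x^{k+1} = 0.5962
Step 2: z-update.
Minimize 6*z^2 + 7*z + (3.0/2)*(0.5962 - z + 0.1374)^2
FOC: (2*6 + 3.0)*z = -7 + 3.0*(0.5962 + 0.1374)
z^{k+1} = -0.3199
Step 3: u-update.
u^{k+1} = 0.1374 + 0.5962 + 0.3199 = 1.0536
Step 4: Primal residual = |0.5962 + 0.3199| = 0.9162


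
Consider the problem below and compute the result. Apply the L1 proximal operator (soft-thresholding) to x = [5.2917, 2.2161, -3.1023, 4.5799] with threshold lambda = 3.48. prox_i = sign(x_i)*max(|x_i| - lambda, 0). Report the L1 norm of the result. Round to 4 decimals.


Soft-thresholding with lambda = 3.48:
prox(5.2917) = sign(5.2917)*max(|5.2917| - 3.48, 0) = 1.8117
prox(2.2161) = sign(2.2161)*max(|2.2161| - 3.48, 0) = 0.0
prox(-3.1023) = sign(-3.1023)*max(|-3.1023| - 3.48, 0) = 0.0
prox(4.5799) = sign(4.5799)*max(|4.5799| - 3.48, 0) = 1.0999
prox(x) = [1.8117, 0.0, 0.0, 1.0999]
||prox(x)||_1 = 1.8117 + 0.0 + 0.0 + 1.0999 = 2.9116


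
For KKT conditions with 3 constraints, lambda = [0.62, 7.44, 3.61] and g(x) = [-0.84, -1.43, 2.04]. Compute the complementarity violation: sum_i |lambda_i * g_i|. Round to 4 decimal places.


KKT complementary slackness check:
lambda_1 * g_1 = 0.62 * -0.84 = -0.5208
lambda_2 * g_2 = 7.44 * -1.43 = -10.6392
lambda_3 * g_3 = 3.61 * 2.04 = 7.3644
Total violation = 0.5208 + 10.6392 + 7.3644 = 18.5244


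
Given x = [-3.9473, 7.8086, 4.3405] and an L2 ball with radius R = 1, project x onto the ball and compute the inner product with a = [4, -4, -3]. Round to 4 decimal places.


Step 1: Compute ||x|| (intermediates to 6 decimals).
||x|| = sqrt((-3.9473)^2 + 7.8086^2 + 4.3405^2) = 9.767054
Step 2: Project.
Since ||x|| > R, scale = R/||x|| = 1/9.767054 = 0.102385, proj(x) = scale * x
proj(x) = [-0.404144, 0.799484, 0.444402]
Step 3: Dot product.
a^T * proj(x) = 4*(-0.404144) - 4*0.799484 - 3*0.444402 = -6.1477


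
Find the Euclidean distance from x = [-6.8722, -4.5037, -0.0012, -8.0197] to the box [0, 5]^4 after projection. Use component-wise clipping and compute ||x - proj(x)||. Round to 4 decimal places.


Project each component onto [0, 5].
clip(-6.8722) = 0.0, clip(-4.5037) = 0.0, clip(-0.0012) = 0.0, clip(-8.0197) = 0.0
Projection = [0.0, 0.0, 0.0, 0.0]
Squared diffs: [47.2271, 20.2833, 0.0, 64.3156]
Distance = sqrt(131.826) = 11.4816


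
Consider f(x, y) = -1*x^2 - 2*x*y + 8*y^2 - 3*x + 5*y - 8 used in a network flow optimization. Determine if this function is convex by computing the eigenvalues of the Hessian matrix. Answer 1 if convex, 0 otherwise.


The Hessian of f(x,y) = -1*x^2 - 2*x*y + 8*y^2 - 3*x + 5*y - 8 is:
H = [[-2, -2], [-2, 16]]
Trace = -2 + 16 = 14
Determinant = -2*16 - (-2)^2 = -36
Discriminant = (14)^2 - 4*-36 = 340.0
Eigenvalues: lambda_1 = -2.2195, lambda_2 = 16.2195
The function is not convex.

0


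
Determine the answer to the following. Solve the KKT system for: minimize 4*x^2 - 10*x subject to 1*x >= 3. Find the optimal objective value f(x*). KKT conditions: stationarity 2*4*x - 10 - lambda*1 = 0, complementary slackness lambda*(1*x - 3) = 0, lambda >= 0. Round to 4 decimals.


Step 1: Try lambda = 0 (constraint inactive).
x_unc = 10/(2*4) = 1.25
Check: 1*1.25 = 1.25 < 3 -- violated!
Step 2: Constraint must be active: 1*x = 3
x* = 3/1 = 3.0
lambda = (2*4*3.0 - 10)/1 = 14.0
Step 3: Compute optimal value.
f(x*) = 4*3.0^2 - 10*3.0 = 6.0


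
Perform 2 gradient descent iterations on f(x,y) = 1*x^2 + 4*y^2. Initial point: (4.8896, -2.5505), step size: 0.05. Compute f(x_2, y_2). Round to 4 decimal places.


Gradient descent on f(x,y) = 1*x^2 + 4*y^2.
Starting point: (4.8896, -2.5505), alpha = 0.05
Step 1: grad_x = 2*1*4.8896 = 9.7792, grad_y = 2*4*-2.5505 = -20.404
  x_1 = 4.8896 - 0.05*9.7792 = 4.4006
  y_1 = -2.5505 - 0.05*-20.404 = -1.5303
Step 2: grad_x = 2*1*4.4006 = 8.8013, grad_y = 2*4*-1.5303 = -12.2424
  x_2 = 4.4006 - 0.05*8.8013 = 3.9606
  y_2 = -1.5303 - 0.05*-12.2424 = -0.9182
f(3.9606, -0.9182) = 1*3.9606^2 + 4*(-0.9182)^2 = 19.0584


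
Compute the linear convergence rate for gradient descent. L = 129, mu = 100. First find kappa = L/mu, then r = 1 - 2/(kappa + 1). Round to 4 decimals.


Step 1: Compute the condition number.
kappa = L/mu = 129/100 = 1.29
Step 2: Compute the convergence rate.
r = 1 - 2/(kappa + 1) = 1 - 2*mu/(L + mu) = (L - mu)/(L + mu) = 29/229 = 0.1266


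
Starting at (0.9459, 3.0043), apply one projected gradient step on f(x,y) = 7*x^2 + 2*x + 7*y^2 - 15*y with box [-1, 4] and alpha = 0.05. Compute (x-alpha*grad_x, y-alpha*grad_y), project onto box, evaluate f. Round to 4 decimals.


Step 1: Compute gradient at (0.9459, 3.0043).
grad_x = 2*7*0.9459 + 2 = 15.2426
grad_y = 2*7*3.0043 - 15 = 27.0602
Step 2: Gradient step.
x_raw = 0.9459 - 0.05*15.2426 = 0.1838
y_raw = 3.0043 - 0.05*27.0602 = 1.6513
Step 3: Project onto [-1, 4].
x_proj = clip(0.1838) = 0.1838
y_proj = clip(1.6513) = 1.6513
Step 4: Evaluate f.
f(0.1838, 1.6513) = -5.0781
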